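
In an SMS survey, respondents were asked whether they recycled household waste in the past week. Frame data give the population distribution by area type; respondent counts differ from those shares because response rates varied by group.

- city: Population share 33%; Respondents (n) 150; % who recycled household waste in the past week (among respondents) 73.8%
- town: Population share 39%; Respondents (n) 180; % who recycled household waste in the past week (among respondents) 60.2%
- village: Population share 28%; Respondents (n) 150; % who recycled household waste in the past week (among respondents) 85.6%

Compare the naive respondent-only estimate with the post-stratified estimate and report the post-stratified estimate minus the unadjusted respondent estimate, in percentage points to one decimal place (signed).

Naive respondent-only estimate (weights = respondent counts):
  (150/480)×73.8 + (180/480)×60.2 + (150/480)×85.6 = 72.3875%
Post-stratified estimate weights by population shares:
  0.33×73.8 + 0.39×60.2 + 0.28×85.6 = 71.8%
Difference = 71.8 − 72.3875 = -0.5875 pp.

-0.6 percentage points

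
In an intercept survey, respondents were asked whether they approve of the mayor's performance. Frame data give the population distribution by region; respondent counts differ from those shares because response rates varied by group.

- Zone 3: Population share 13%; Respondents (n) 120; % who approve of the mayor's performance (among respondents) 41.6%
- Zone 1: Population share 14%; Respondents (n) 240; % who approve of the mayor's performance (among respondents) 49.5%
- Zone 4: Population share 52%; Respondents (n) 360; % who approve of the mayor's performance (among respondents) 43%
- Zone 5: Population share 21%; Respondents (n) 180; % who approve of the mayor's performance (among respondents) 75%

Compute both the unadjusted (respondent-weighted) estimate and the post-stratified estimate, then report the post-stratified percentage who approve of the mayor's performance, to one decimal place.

50.4%

Naive respondent-only estimate (weights = respondent counts):
  (120/900)×41.6 + (240/900)×49.5 + (360/900)×43 + (180/900)×75 = 50.9467%
Post-stratified estimate weights by population shares:
  0.13×41.6 + 0.14×49.5 + 0.52×43 + 0.21×75 = 50.448%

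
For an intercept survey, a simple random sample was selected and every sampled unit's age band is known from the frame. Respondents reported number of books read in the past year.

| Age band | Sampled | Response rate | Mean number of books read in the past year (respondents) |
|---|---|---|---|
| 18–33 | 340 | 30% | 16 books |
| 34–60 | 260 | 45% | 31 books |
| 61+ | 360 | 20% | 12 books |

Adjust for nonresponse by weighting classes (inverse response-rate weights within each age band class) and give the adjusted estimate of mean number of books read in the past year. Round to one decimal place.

18.6

With weight = n_sampled/n_responded per class, the weighted class total is n_sampled:
  18–33: 340 × 16 = 5440
  34–60: 260 × 31 = 8060
  61+: 360 × 12 = 4320
Adjusted estimate = 17,820 / 960 = 18.5625 → 18.6.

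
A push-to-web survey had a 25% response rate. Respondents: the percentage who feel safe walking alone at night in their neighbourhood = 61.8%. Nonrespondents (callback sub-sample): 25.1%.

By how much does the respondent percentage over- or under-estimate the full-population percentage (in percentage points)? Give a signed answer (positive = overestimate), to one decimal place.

+27.5 percentage points

Nonresponse fraction = 1 − 0.25 = 0.75.
Bias = (nonresponse fraction) × (respondent percentage − nonrespondent percentage)
     = 0.75 × (61.8 − 25.1) = 0.75 × 36.7 = 27.525.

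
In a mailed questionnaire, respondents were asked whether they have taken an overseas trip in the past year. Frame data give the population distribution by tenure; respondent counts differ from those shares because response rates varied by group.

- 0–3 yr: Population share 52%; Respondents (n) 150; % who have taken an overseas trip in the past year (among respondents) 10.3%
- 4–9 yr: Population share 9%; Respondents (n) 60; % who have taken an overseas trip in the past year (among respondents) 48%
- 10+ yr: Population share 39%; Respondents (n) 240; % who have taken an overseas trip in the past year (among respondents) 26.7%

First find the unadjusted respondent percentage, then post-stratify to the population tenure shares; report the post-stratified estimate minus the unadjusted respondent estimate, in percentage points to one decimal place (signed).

-4.0 percentage points

Without adjustment, the pooled respondent share is:
  (150/450)×10.3 + (60/450)×48 + (240/450)×26.7 = 24.0733%
Post-stratifying to population shares instead:
  0.52×10.3 + 0.09×48 + 0.39×26.7 = 20.089%
Difference = 20.089 − 24.0733 = -3.9843 pp.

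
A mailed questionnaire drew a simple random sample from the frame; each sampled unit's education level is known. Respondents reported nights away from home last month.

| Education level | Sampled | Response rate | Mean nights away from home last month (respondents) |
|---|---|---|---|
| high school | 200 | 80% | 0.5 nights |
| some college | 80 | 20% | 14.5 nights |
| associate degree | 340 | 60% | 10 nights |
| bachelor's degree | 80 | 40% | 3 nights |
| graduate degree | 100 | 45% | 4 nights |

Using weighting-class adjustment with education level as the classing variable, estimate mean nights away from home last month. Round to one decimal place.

With weight = n_sampled/n_responded per class, the weighted class total is n_sampled:
  high school: 200 × 0.5 = 100
  some college: 80 × 14.5 = 1160
  associate degree: 340 × 10 = 3400
  bachelor's degree: 80 × 3 = 240
  graduate degree: 100 × 4 = 400
Adjusted estimate = 5300 / 800 = 6.625 → 6.6.

6.6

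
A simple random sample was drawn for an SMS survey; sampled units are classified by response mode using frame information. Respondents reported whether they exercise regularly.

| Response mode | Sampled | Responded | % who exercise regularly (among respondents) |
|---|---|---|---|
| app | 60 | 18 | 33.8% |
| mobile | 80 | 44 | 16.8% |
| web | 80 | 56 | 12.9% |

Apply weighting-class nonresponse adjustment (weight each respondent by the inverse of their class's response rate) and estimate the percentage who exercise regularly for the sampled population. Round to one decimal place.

Class response rates: app 18/60 = 30%, mobile 44/80 = 55%, web 56/80 = 70%.
Inverse-response-rate weighting restores each class to its sampled count, so class totals weight by n_sampled:
  app: 60 × 33.8 = 2028
  mobile: 80 × 16.8 = 1344
  web: 80 × 12.9 = 1032
Adjusted estimate = 4404 / 220 = 20.0182 → 20.0%.

20.0%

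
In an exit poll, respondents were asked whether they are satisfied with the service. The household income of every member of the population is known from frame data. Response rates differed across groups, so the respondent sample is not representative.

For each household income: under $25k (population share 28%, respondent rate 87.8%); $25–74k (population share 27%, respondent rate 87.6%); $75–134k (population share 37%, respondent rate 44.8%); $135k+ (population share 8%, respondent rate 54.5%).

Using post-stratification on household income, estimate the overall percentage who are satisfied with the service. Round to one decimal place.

69.2%

Post-stratification weights by population share, not respondent share:
  under $25k: 0.28 × 87.8 = 24.584
  $25–74k: 0.27 × 87.6 = 23.652
  $75–134k: 0.37 × 44.8 = 16.576
  $135k+: 0.08 × 54.5 = 4.36
Post-stratified estimate = 69.172 → 69.2%.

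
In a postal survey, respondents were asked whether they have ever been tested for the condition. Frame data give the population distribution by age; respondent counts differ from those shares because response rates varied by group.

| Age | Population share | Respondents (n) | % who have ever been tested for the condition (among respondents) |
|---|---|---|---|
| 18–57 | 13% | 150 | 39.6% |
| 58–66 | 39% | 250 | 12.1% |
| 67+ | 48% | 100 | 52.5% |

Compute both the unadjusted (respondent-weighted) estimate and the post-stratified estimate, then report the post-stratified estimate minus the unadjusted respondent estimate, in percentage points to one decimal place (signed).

Unadjusted (pooled respondent) estimate weights by respondent counts:
  (150/500)×39.6 + (250/500)×12.1 + (100/500)×52.5 = 28.43%
Post-stratifying to population shares instead:
  0.13×39.6 + 0.39×12.1 + 0.48×52.5 = 35.067%
Difference = 35.067 − 28.43 = 6.637 pp.

+6.6 percentage points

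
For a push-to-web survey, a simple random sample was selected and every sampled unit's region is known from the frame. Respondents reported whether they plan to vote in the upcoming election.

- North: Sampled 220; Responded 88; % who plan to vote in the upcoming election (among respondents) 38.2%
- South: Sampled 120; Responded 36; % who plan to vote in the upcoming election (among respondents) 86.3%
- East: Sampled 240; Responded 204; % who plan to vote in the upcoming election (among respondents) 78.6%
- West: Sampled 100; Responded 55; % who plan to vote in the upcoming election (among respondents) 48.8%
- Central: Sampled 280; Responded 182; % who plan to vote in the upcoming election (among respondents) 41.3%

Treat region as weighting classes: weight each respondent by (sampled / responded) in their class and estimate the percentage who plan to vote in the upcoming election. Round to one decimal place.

Class response rates: North 88/220 = 40%, South 36/120 = 30%, East 204/240 = 85%, West 55/100 = 55%, Central 182/280 = 65%.
Each respondent's weight = sampled/responded in their class; summing within a class gives n_sampled, so:
  North: 220 × 38.2 = 8404
  South: 120 × 86.3 = 10,356
  East: 240 × 78.6 = 18,864
  West: 100 × 48.8 = 4880
  Central: 280 × 41.3 = 11,564
Adjusted estimate = 54,068 / 960 = 56.3208 → 56.3%.

56.3%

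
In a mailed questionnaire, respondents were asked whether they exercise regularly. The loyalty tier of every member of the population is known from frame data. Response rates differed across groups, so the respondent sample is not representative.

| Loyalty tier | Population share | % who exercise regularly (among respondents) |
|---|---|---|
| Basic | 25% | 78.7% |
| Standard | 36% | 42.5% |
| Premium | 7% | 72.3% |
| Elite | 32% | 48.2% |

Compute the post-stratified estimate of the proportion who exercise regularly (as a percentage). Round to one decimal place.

Post-stratification weights by population share, not respondent share:
  Basic: 0.25 × 78.7 = 19.675
  Standard: 0.36 × 42.5 = 15.3
  Premium: 0.07 × 72.3 = 5.061
  Elite: 0.32 × 48.2 = 15.424
Post-stratified estimate = 55.46 → 55.5%.

55.5%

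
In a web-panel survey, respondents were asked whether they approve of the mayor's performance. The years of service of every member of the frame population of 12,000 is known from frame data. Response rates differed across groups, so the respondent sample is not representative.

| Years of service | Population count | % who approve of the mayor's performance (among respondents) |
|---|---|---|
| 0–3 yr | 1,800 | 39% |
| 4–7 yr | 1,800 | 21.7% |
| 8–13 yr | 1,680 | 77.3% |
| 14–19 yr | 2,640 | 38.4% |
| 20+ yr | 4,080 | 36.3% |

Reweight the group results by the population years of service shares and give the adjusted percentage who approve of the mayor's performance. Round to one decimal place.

Each cell contributes population-share × respondent value:
  0–3 yr: (1,800/12,000) × 39 = 5.85
  4–7 yr: (1,800/12,000) × 21.7 = 3.255
  8–13 yr: (1,680/12,000) × 77.3 = 10.822
  14–19 yr: (2,640/12,000) × 38.4 = 8.448
  20+ yr: (4,080/12,000) × 36.3 = 12.342
Post-stratified estimate = 40.717 → 40.7%.

40.7%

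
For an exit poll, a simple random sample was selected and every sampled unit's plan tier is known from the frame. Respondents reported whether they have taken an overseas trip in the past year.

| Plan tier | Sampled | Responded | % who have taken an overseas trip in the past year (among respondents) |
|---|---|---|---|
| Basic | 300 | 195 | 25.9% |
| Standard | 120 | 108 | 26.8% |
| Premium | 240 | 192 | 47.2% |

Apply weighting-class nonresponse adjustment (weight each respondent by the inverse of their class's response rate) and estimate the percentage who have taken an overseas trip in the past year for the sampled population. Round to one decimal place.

33.8%

Class response rates: Basic 195/300 = 65%, Standard 108/120 = 90%, Premium 192/240 = 80%.
Each respondent's weight = sampled/responded in their class; summing within a class gives n_sampled, so:
  Basic: 300 × 25.9 = 7770
  Standard: 120 × 26.8 = 3216
  Premium: 240 × 47.2 = 11,328
Adjusted estimate = 22,314 / 660 = 33.8091 → 33.8%.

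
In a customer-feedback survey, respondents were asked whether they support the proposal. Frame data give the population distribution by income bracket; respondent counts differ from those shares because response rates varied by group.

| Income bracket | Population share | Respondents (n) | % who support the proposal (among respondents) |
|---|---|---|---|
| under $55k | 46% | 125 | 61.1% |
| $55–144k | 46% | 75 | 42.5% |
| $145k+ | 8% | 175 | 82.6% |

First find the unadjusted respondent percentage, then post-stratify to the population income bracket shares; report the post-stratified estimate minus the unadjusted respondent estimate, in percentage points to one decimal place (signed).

Unadjusted (pooled respondent) estimate weights by respondent counts:
  (125/375)×61.1 + (75/375)×42.5 + (175/375)×82.6 = 67.4133%
Post-stratifying to population shares instead:
  0.46×61.1 + 0.46×42.5 + 0.08×82.6 = 54.264%
Difference = 54.264 − 67.4133 = -13.1493 pp.

-13.1 percentage points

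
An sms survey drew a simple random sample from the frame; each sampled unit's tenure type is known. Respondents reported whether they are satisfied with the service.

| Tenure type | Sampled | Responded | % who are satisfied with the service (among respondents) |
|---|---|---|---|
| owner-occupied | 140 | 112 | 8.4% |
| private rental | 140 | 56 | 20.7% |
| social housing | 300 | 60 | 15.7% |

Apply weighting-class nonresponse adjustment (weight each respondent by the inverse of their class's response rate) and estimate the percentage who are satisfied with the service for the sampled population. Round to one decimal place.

15.1%

Class response rates: owner-occupied 112/140 = 80%, private rental 56/140 = 40%, social housing 60/300 = 20%.
Inverse-response-rate weighting restores each class to its sampled count, so class totals weight by n_sampled:
  owner-occupied: 140 × 8.4 = 1176
  private rental: 140 × 20.7 = 2898
  social housing: 300 × 15.7 = 4710
Adjusted estimate = 8784 / 580 = 15.1448 → 15.1%.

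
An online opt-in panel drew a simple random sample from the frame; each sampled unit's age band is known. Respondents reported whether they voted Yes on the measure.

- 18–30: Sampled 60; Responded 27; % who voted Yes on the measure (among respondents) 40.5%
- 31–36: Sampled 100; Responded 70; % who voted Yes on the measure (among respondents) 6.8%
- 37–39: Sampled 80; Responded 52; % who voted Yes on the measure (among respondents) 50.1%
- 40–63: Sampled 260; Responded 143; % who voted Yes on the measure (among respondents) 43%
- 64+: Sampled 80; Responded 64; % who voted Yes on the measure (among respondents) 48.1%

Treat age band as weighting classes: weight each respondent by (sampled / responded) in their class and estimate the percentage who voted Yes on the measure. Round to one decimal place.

38.2%

Response rates by class: 18–30 27/60 = 45%, 31–36 70/100 = 70%, 37–39 52/80 = 65%, 40–63 143/260 = 55%, 64+ 64/80 = 80%.
Each respondent's weight = sampled/responded in their class; summing within a class gives n_sampled, so:
  18–30: 60 × 40.5 = 2430
  31–36: 100 × 6.8 = 680
  37–39: 80 × 50.1 = 4008
  40–63: 260 × 43 = 11,180
  64+: 80 × 48.1 = 3848
Adjusted estimate = 22,146 / 580 = 38.1828 → 38.2%.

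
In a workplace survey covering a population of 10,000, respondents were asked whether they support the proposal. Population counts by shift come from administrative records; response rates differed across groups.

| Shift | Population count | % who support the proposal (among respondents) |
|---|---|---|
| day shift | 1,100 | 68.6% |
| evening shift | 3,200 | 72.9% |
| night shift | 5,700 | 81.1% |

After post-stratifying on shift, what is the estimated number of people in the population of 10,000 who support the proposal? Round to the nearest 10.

Apply each group's respondent rate to its population count:
  day shift: 1,100 × 68.6% = 754.6
  evening shift: 3,200 × 72.9% = 2332.8
  night shift: 5,700 × 81.1% = 4622.7
Estimated total = 7710.1 → 7,710.

7,710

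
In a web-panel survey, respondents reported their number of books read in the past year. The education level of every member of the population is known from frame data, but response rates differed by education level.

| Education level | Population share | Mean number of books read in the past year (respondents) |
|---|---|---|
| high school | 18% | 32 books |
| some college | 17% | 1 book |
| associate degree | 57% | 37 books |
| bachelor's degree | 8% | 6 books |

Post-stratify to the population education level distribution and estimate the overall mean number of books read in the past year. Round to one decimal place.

27.5

Post-stratification weights by population share, not respondent share:
  high school: 0.18 × 32 = 5.76
  some college: 0.17 × 1 = 0.17
  associate degree: 0.57 × 37 = 21.09
  bachelor's degree: 0.08 × 6 = 0.48
Post-stratified estimate = 27.5 → 27.5.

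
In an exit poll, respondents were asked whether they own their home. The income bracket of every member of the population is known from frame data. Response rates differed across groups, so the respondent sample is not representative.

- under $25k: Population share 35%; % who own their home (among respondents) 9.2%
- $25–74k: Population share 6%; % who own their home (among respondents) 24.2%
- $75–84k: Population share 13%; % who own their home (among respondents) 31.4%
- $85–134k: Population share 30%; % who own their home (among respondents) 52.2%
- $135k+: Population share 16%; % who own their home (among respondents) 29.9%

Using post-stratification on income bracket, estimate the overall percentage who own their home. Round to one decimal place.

29.2%

Each cell contributes population-share × respondent value:
  under $25k: 0.35 × 9.2 = 3.22
  $25–74k: 0.06 × 24.2 = 1.452
  $75–84k: 0.13 × 31.4 = 4.082
  $85–134k: 0.3 × 52.2 = 15.66
  $135k+: 0.16 × 29.9 = 4.784
Post-stratified estimate = 29.198 → 29.2%.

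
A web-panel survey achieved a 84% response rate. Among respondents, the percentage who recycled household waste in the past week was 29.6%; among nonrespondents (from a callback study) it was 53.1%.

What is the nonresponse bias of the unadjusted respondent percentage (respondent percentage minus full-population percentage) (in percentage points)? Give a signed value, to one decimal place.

-3.8 percentage points

Nonresponse fraction = 1 − 0.84 = 0.16.
Bias = (nonresponse fraction) × (respondent percentage − nonrespondent percentage)
     = 0.16 × (29.6 − 53.1) = 0.16 × -23.5 = -3.76.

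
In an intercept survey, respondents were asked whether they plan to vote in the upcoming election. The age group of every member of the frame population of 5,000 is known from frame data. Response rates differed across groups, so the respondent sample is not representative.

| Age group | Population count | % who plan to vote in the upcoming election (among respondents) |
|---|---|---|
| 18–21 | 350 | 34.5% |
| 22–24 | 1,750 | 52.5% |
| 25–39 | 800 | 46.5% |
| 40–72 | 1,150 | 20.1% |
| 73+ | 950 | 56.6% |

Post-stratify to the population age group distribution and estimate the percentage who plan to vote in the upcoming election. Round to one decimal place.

43.6%

Weight each group's respondent value by its population share:
  18–21: (350/5,000) × 34.5 = 2.415
  22–24: (1,750/5,000) × 52.5 = 18.375
  25–39: (800/5,000) × 46.5 = 7.44
  40–72: (1,150/5,000) × 20.1 = 4.623
  73+: (950/5,000) × 56.6 = 10.754
Post-stratified estimate = 43.607 → 43.6%.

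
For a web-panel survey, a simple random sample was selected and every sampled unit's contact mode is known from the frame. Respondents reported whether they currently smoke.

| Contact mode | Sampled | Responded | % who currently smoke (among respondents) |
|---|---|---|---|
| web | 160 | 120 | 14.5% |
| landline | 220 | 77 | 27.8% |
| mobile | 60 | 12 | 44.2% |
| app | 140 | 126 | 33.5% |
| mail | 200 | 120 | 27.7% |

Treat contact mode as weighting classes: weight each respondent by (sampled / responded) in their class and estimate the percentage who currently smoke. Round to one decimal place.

27.3%

Class response rates: web 120/160 = 75%, landline 77/220 = 35%, mobile 12/60 = 20%, app 126/140 = 90%, mail 120/200 = 60%.
Each respondent's weight = sampled/responded in their class; summing within a class gives n_sampled, so:
  web: 160 × 14.5 = 2320
  landline: 220 × 27.8 = 6116
  mobile: 60 × 44.2 = 2652
  app: 140 × 33.5 = 4690
  mail: 200 × 27.7 = 5540
Adjusted estimate = 21,318 / 780 = 27.3308 → 27.3%.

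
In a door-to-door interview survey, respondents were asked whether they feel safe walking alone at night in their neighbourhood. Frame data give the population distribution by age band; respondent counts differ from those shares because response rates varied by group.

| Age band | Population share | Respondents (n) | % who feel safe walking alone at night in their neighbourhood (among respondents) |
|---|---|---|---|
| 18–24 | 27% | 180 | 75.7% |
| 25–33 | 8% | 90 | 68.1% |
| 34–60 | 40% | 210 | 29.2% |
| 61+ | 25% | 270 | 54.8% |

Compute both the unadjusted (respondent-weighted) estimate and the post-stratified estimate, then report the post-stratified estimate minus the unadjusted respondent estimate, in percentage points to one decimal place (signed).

Without adjustment, the pooled respondent share is:
  (180/750)×75.7 + (90/750)×68.1 + (210/750)×29.2 + (270/750)×54.8 = 54.244%
Reweighting by population age band shares:
  0.27×75.7 + 0.08×68.1 + 0.4×29.2 + 0.25×54.8 = 51.267%
Difference = 51.267 − 54.244 = -2.977 pp.

-3.0 percentage points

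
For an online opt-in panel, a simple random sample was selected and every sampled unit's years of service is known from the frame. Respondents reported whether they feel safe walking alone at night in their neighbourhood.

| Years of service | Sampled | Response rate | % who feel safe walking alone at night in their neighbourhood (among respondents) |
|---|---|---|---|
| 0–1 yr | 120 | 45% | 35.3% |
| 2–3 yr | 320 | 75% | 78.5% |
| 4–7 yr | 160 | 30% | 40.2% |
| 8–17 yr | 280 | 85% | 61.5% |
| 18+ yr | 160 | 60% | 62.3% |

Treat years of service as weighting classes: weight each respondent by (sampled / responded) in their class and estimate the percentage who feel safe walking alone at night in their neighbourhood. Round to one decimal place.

60.6%

Weighting each respondent by the inverse class response rate inflates each class back to its sampled size, so the class weight is n_sampled:
  0–1 yr: 120 × 35.3 = 4236
  2–3 yr: 320 × 78.5 = 25,120
  4–7 yr: 160 × 40.2 = 6432
  8–17 yr: 280 × 61.5 = 17,220
  18+ yr: 160 × 62.3 = 9968
Adjusted estimate = 62,976 / 1,040 = 60.5538 → 60.6%.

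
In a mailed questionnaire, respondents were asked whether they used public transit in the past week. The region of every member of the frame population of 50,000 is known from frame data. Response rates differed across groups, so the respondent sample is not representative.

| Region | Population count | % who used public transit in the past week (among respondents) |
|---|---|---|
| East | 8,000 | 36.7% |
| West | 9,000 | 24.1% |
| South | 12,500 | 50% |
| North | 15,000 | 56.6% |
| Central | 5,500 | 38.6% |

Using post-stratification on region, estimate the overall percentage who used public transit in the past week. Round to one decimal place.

Weight each group's respondent value by its population share:
  East: (8,000/50,000) × 36.7 = 5.872
  West: (9,000/50,000) × 24.1 = 4.338
  South: (12,500/50,000) × 50 = 12.5
  North: (15,000/50,000) × 56.6 = 16.98
  Central: (5,500/50,000) × 38.6 = 4.246
Post-stratified estimate = 43.936 → 43.9%.

43.9%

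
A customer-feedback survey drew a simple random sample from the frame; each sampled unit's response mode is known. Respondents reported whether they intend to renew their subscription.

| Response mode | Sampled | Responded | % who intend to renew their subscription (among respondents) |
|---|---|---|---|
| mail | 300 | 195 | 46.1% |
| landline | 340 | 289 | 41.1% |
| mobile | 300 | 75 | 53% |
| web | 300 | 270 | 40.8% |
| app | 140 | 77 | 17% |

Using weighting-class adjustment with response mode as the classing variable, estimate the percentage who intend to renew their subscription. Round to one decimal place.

42.3%

Response rates by class: mail 195/300 = 65%, landline 289/340 = 85%, mobile 75/300 = 25%, web 270/300 = 90%, app 77/140 = 55%.
Each respondent's weight = sampled/responded in their class; summing within a class gives n_sampled, so:
  mail: 300 × 46.1 = 13,830
  landline: 340 × 41.1 = 13,974
  mobile: 300 × 53 = 15,900
  web: 300 × 40.8 = 12,240
  app: 140 × 17 = 2380
Adjusted estimate = 58,324 / 1,380 = 42.2638 → 42.3%.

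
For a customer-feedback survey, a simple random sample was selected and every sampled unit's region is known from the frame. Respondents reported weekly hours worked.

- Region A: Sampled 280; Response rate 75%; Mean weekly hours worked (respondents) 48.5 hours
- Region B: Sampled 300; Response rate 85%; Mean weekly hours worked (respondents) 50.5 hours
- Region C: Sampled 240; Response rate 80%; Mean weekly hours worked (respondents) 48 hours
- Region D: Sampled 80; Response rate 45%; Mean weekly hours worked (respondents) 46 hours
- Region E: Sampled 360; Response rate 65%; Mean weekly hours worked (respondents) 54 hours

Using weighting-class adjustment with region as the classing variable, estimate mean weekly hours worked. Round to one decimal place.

50.3

With weight = n_sampled/n_responded per class, the weighted class total is n_sampled:
  Region A: 280 × 48.5 = 13,580
  Region B: 300 × 50.5 = 15,150
  Region C: 240 × 48 = 11,520
  Region D: 80 × 46 = 3680
  Region E: 360 × 54 = 19,440
Adjusted estimate = 63,370 / 1,260 = 50.2937 → 50.3.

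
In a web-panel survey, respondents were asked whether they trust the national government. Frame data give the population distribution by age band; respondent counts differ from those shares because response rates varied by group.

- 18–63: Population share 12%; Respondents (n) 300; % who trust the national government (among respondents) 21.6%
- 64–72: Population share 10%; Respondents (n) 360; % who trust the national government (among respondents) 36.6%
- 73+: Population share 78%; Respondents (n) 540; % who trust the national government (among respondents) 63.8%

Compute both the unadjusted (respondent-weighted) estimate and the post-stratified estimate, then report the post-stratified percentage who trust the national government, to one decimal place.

Without adjustment, the pooled respondent share is:
  (300/1200)×21.6 + (360/1200)×36.6 + (540/1200)×63.8 = 45.09%
Post-stratifying to population shares instead:
  0.12×21.6 + 0.1×36.6 + 0.78×63.8 = 56.016%

56.0%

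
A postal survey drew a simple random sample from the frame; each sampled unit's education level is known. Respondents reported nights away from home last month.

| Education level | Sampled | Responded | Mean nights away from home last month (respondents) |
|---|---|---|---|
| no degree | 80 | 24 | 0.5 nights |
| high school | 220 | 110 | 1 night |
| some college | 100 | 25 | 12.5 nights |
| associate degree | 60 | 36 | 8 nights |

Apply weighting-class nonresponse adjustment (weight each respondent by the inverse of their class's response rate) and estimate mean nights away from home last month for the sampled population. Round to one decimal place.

Class response rates: no degree 24/80 = 30%, high school 110/220 = 50%, some college 25/100 = 25%, associate degree 36/60 = 60%.
Each respondent's weight = sampled/responded in their class; summing within a class gives n_sampled, so:
  no degree: 80 × 0.5 = 40
  high school: 220 × 1 = 220
  some college: 100 × 12.5 = 1250
  associate degree: 60 × 8 = 480
Adjusted estimate = 1990 / 460 = 4.32609 → 4.3.

4.3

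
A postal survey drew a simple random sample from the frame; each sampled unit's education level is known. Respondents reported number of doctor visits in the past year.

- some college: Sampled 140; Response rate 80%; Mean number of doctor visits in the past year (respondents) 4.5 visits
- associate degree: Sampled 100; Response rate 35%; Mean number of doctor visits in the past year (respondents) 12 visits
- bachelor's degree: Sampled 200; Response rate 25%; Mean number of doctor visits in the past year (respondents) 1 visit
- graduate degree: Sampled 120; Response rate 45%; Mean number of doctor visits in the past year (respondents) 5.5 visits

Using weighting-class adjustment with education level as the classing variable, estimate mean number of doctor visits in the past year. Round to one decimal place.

4.8

Each respondent's weight = sampled/responded in their class; summing within a class gives n_sampled, so:
  some college: 140 × 4.5 = 630
  associate degree: 100 × 12 = 1200
  bachelor's degree: 200 × 1 = 200
  graduate degree: 120 × 5.5 = 660
Adjusted estimate = 2690 / 560 = 4.80357 → 4.8.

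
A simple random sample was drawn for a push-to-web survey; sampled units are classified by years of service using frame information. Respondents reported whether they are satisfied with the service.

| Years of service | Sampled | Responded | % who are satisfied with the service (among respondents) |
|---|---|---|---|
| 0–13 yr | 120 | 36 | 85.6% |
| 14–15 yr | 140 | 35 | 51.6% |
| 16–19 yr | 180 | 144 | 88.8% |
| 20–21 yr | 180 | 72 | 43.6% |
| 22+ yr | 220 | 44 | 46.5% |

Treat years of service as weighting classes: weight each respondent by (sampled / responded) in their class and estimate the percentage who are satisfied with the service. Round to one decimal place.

61.4%

Class response rates: 0–13 yr 36/120 = 30%, 14–15 yr 35/140 = 25%, 16–19 yr 144/180 = 80%, 20–21 yr 72/180 = 40%, 22+ yr 44/220 = 20%.
Each respondent's weight = sampled/responded in their class; summing within a class gives n_sampled, so:
  0–13 yr: 120 × 85.6 = 10,272
  14–15 yr: 140 × 51.6 = 7224
  16–19 yr: 180 × 88.8 = 15,984
  20–21 yr: 180 × 43.6 = 7848
  22+ yr: 220 × 46.5 = 10,230
Adjusted estimate = 51,558 / 840 = 61.3786 → 61.4%.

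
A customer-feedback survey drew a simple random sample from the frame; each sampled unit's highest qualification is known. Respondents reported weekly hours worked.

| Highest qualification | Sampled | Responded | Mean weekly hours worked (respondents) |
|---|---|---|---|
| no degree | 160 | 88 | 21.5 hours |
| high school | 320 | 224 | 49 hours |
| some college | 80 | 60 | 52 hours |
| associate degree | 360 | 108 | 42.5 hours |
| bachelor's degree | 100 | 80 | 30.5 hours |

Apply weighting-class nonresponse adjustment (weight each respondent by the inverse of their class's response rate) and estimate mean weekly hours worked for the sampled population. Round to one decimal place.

Response rates by class: no degree 88/160 = 55%, high school 224/320 = 70%, some college 60/80 = 75%, associate degree 108/360 = 30%, bachelor's degree 80/100 = 80%.
With weight = n_sampled/n_responded per class, the weighted class total is n_sampled:
  no degree: 160 × 21.5 = 3440
  high school: 320 × 49 = 15,680
  some college: 80 × 52 = 4160
  associate degree: 360 × 42.5 = 15,300
  bachelor's degree: 100 × 30.5 = 3050
Adjusted estimate = 41,630 / 1,020 = 40.8137 → 40.8.

40.8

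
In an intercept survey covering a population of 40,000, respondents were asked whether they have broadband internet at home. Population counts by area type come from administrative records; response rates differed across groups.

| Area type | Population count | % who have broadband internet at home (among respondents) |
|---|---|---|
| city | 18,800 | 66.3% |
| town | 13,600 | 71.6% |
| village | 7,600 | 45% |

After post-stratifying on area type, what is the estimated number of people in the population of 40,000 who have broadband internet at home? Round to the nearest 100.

Apply each group's respondent rate to its population count:
  city: 18,800 × 66.3% = 12464.4
  town: 13,600 × 71.6% = 9737.6
  village: 7,600 × 45% = 3420
Estimated total = 25,622 → 25,600.

25,600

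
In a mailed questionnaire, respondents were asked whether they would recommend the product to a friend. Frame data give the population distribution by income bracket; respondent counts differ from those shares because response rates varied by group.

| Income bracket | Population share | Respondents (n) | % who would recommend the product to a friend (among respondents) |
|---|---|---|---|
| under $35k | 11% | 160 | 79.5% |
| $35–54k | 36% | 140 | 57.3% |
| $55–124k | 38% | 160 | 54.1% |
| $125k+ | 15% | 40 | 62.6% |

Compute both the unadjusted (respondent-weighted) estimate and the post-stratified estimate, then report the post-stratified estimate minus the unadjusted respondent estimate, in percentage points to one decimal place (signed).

-4.5 percentage points

Naive respondent-only estimate (weights = respondent counts):
  (160/500)×79.5 + (140/500)×57.3 + (160/500)×54.1 + (40/500)×62.6 = 63.804%
Post-stratified estimate weights by population shares:
  0.11×79.5 + 0.36×57.3 + 0.38×54.1 + 0.15×62.6 = 59.321%
Difference = 59.321 − 63.804 = -4.483 pp.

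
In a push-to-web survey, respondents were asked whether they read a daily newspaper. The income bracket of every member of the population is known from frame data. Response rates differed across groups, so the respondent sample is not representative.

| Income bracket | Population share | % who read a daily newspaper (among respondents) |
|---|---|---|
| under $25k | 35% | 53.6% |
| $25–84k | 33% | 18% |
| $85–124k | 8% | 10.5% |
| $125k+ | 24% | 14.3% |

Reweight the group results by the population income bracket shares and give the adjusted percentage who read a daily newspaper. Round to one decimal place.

29.0%

Weight each group's respondent value by its population share:
  under $25k: 0.35 × 53.6 = 18.76
  $25–84k: 0.33 × 18 = 5.94
  $85–124k: 0.08 × 10.5 = 0.84
  $125k+: 0.24 × 14.3 = 3.432
Post-stratified estimate = 28.972 → 29.0%.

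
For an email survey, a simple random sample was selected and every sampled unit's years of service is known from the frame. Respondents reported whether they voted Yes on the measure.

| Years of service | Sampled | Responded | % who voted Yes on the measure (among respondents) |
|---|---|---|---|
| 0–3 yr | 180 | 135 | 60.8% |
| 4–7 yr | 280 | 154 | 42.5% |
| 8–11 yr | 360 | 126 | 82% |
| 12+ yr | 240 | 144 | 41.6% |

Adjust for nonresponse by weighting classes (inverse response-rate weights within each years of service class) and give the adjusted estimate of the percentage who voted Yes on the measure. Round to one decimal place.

Class response rates: 0–3 yr 135/180 = 75%, 4–7 yr 154/280 = 55%, 8–11 yr 126/360 = 35%, 12+ yr 144/240 = 60%.
Each respondent's weight = sampled/responded in their class; summing within a class gives n_sampled, so:
  0–3 yr: 180 × 60.8 = 10,944
  4–7 yr: 280 × 42.5 = 11,900
  8–11 yr: 360 × 82 = 29,520
  12+ yr: 240 × 41.6 = 9984
Adjusted estimate = 62,348 / 1,060 = 58.8189 → 58.8%.

58.8%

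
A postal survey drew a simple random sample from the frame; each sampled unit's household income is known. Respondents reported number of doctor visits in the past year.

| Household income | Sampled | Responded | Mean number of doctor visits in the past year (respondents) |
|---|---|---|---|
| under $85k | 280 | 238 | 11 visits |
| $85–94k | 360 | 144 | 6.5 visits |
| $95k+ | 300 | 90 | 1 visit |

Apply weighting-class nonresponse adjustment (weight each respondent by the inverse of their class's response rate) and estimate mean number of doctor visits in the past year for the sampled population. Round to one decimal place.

Response rates by class: under $85k 238/280 = 85%, $85–94k 144/360 = 40%, $95k+ 90/300 = 30%.
With weight = n_sampled/n_responded per class, the weighted class total is n_sampled:
  under $85k: 280 × 11 = 3080
  $85–94k: 360 × 6.5 = 2340
  $95k+: 300 × 1 = 300
Adjusted estimate = 5720 / 940 = 6.08511 → 6.1.

6.1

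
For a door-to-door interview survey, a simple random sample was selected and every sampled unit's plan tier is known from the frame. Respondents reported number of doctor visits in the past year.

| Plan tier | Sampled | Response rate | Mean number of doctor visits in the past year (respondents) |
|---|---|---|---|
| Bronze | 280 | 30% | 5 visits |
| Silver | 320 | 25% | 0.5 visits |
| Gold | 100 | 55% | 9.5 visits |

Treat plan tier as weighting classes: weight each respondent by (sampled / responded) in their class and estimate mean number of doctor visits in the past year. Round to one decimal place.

3.6

Inverse-response-rate weighting restores each class to its sampled count, so class totals weight by n_sampled:
  Bronze: 280 × 5 = 1400
  Silver: 320 × 0.5 = 160
  Gold: 100 × 9.5 = 950
Adjusted estimate = 2510 / 700 = 3.58571 → 3.6.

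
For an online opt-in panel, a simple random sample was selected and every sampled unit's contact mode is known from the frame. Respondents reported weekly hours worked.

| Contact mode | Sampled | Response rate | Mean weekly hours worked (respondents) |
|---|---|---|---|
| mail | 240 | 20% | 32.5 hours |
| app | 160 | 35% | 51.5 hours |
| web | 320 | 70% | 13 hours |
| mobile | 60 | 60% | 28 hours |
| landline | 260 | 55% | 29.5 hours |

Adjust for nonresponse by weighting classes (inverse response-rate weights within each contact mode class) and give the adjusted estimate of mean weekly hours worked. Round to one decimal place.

Inverse-response-rate weighting restores each class to its sampled count, so class totals weight by n_sampled:
  mail: 240 × 32.5 = 7800
  app: 160 × 51.5 = 8240
  web: 320 × 13 = 4160
  mobile: 60 × 28 = 1680
  landline: 260 × 29.5 = 7670
Adjusted estimate = 29,550 / 1,040 = 28.4135 → 28.4.

28.4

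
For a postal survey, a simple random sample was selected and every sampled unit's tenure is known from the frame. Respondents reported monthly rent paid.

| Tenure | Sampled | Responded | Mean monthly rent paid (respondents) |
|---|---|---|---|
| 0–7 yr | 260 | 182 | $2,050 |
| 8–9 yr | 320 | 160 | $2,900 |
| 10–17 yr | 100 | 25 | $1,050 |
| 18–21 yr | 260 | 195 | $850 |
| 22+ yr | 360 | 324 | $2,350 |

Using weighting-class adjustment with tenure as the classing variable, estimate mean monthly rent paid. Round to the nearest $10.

Response rates by class: 0–7 yr 182/260 = 70%, 8–9 yr 160/320 = 50%, 10–17 yr 25/100 = 25%, 18–21 yr 195/260 = 75%, 22+ yr 324/360 = 90%.
Each respondent's weight = sampled/responded in their class; summing within a class gives n_sampled, so:
  0–7 yr: 260 × 2050 = 533,000
  8–9 yr: 320 × 2900 = 928,000
  10–17 yr: 100 × 1050 = 105,000
  18–21 yr: 260 × 850 = 221,000
  22+ yr: 360 × 2350 = 846,000
Adjusted estimate = 2,633,000 / 1,300 = 2025.38 → $2,030.

$2,030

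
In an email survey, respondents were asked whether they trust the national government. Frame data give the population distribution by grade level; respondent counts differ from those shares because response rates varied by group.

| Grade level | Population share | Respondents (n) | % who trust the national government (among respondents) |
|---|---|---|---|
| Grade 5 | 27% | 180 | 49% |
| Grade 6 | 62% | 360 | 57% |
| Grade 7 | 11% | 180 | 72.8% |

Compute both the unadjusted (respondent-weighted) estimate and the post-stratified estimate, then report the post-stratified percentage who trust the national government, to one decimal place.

56.6%

Naive respondent-only estimate (weights = respondent counts):
  (180/720)×49 + (360/720)×57 + (180/720)×72.8 = 58.95%
Post-stratified estimate weights by population shares:
  0.27×49 + 0.62×57 + 0.11×72.8 = 56.578%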